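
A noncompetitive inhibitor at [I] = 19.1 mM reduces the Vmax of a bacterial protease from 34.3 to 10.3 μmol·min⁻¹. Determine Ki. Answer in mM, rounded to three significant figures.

Noncompetitive: Vmax,app = Vmax/α with α = 1 + [I]/Ki.
α = Vmax/Vmax,app = 34.3/10.3 = 3.330.
Ki = [I]/(α − 1) = 19.1/2.330 = 8.20 mM.

8.20 mM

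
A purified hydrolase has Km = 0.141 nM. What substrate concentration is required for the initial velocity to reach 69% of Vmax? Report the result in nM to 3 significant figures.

v/Vmax = [S]/(Km+[S]) = 0.69, so [S] = Km·0.69/(1 − 0.69) = 0.141 × 2.226.
[S] = 0.314 nM.

0.314 nM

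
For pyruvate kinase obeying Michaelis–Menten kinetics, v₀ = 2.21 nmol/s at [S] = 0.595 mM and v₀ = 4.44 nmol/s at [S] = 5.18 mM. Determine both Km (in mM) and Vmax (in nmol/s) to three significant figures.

From v = Vmax[S]/(Km+[S]), each point gives Vmax = v(Km+[S])/[S].
Equating: 2.21(Km+0.595)/0.595 = 4.44(Km+5.18)/5.18.
3.714·Km + 2.21 = 0.8571·Km + 4.44, so (3.714 − 0.8571)·Km = 4.44 − 2.21.
Km = 2.230/2.857 = 0.781 mM; then Vmax = 2.21(0.781+0.595)/0.595 = 5.11 nmol/s.

Km = 0.781 mM; Vmax = 5.11 nmol/s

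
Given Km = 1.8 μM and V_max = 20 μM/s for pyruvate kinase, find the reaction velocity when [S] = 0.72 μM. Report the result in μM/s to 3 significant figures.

5.71 μM/s

v = Vmax·[S]/(Km + [S]) = 20 × 0.72 / (1.8 + 0.72)
  = 14.40 / 2.520 = 5.71 μM/s.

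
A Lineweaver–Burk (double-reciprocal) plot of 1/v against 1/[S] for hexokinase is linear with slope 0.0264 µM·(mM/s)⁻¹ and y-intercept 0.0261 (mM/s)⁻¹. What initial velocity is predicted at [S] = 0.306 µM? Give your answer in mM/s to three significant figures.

The y-intercept is 1/Vmax, so Vmax = 1/0.0261 = 38.3 mM/s.
The slope is Km/Vmax, so Km = 0.0264 × 38.3 = 1.01 µM.
Then v = 38.3 × 0.306/(1.01 + 0.306) = 8.90 mM/s.

8.90 mM/s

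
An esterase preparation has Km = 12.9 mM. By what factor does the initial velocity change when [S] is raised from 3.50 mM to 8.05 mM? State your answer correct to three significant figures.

Since Vmax cancels, v₂/v₁ = [S]₂(Km+[S]₁) / [S]₁(Km+[S]₂).
= 8.05×(12.9+3.50) / (3.50×(12.9+8.05)) = 132.0/73.33 = 1.80.

1.80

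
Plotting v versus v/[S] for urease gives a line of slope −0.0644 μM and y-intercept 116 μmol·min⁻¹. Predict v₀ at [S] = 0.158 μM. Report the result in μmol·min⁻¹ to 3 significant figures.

82.4 μmol·min⁻¹

In the Eadie–Hofstee form v = Vmax − Km·(v/[S]), the slope is −Km and the intercept is Vmax, so Km = 0.0644 μM and Vmax = 116 μmol·min⁻¹.
v = 116 × 0.158/(0.0644 + 0.158) = 82.4 μmol·min⁻¹.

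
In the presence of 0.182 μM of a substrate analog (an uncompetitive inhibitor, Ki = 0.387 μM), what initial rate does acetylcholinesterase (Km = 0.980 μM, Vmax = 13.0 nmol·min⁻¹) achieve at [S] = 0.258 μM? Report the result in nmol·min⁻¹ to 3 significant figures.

α = 1 + [I]/Ki = 1 + 0.182/0.387 = 1.470.
For an uncompetitive inhibitor, both parameters are divided by α, giving Vmax/α and Km/α: Km,app = 0.667 μM, Vmax,app = 8.84 nmol·min⁻¹.
v = Vmax,app·[S]/(Km,app + [S]) = 8.84 × 0.258/(0.667 + 0.258) = 2.47 nmol·min⁻¹.

2.47 nmol·min⁻¹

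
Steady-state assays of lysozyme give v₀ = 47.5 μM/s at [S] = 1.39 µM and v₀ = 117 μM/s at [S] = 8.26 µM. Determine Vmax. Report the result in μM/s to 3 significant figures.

166 μM/s

From v = Vmax[S]/(Km+[S]), each point gives Vmax = v(Km+[S])/[S].
Equating: 47.5(Km+1.39)/1.39 = 117(Km+8.26)/8.26.
34.17·Km + 47.5 = 14.16·Km + 117, so (34.17 − 14.16)·Km = 117 − 47.5.
Km = 69.50/20.01 = 3.47 µM; then Vmax = 47.5(3.47+1.39)/1.39 = 166 μM/s.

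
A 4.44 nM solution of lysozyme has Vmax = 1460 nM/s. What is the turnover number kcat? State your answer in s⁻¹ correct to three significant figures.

kcat = Vmax/[E]total = 1460 nM/s / 4.44 nM = 329 s⁻¹.

329 s⁻¹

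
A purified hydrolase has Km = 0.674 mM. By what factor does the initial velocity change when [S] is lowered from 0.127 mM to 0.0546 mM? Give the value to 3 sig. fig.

0.473

The fractional saturations are [S]/(Km+[S]) = 0.127/0.8010 = 0.1586 and 0.0546/0.7286 = 0.07494.
v₂/v₁ is just their ratio: 0.07494/0.1586 = 0.473.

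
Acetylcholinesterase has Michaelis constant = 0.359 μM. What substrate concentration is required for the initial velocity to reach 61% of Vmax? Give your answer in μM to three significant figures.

0.562 μM

v/Vmax = [S]/(Km+[S]) = 0.61, so [S] = Km·0.61/(1 − 0.61) = 0.359 × 1.564.
[S] = 0.562 μM.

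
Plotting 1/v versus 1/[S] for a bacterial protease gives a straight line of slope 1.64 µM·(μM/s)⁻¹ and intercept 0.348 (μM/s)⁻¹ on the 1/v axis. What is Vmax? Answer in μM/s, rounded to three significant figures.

The y-intercept of a Lineweaver–Burk plot equals 1/Vmax, so Vmax = 1/0.348 = 2.87 μM/s.

2.87 μM/s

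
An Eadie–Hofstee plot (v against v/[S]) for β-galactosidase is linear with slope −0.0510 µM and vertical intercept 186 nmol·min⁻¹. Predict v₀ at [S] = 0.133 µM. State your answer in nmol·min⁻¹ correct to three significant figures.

In the Eadie–Hofstee form v = Vmax − Km·(v/[S]), the slope is −Km and the intercept is Vmax, so Km = 0.0510 µM and Vmax = 186 nmol·min⁻¹.
v = 186 × 0.133/(0.0510 + 0.133) = 134 nmol·min⁻¹.

134 nmol·min⁻¹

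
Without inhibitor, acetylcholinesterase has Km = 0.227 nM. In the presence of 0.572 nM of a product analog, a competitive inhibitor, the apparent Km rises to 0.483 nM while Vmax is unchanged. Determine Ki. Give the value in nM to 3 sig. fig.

0.507 nM

Competitive: Km,app = α·Km with α = 1 + [I]/Ki.
α = Km,app/Km = 0.483/0.227 = 2.128.
Since α = 1 + [I]/Ki, [I]/Ki = 2.128 − 1 = 1.128 and Ki = 0.572/1.128 = 0.507 nM.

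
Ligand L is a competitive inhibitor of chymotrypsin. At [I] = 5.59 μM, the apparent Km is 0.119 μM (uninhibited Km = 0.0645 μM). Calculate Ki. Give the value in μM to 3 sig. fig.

6.62 μM

Competitive: Km,app = α·Km with α = 1 + [I]/Ki.
α = Km,app/Km = 0.119/0.0645 = 1.845.
Since α = 1 + [I]/Ki, [I]/Ki = 1.845 − 1 = 0.8450 and Ki = 5.59/0.8450 = 6.62 μM.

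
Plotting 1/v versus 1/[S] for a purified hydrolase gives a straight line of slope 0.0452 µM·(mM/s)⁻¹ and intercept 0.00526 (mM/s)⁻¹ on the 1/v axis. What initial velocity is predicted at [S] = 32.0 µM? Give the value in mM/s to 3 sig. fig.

150 mM/s

The y-intercept is 1/Vmax, so Vmax = 1/0.00526 = 190 mM/s.
The slope is Km/Vmax, so Km = 0.0452 × 190 = 8.59 µM.
Then v = 190 × 32.0/(8.59 + 32.0) = 150 mM/s.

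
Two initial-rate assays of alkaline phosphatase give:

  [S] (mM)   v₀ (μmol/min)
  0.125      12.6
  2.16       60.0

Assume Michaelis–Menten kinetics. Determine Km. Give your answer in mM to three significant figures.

From v = Vmax[S]/(Km+[S]), each point gives Vmax = v(Km+[S])/[S].
Equating: 12.6(Km+0.125)/0.125 = 60.0(Km+2.16)/2.16.
100.8·Km + 12.6 = 27.78·Km + 60.0, so (100.8 − 27.78)·Km = 60.0 − 12.6.
Km = 47.40/73.02 = 0.649 mM; then Vmax = 12.6(0.649+0.125)/0.125 = 78.0 μmol/min.

0.649 mM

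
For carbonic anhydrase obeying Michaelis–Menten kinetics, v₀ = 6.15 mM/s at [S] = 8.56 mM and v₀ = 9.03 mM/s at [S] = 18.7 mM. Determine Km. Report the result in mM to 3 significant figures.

12.2 mM

From v = Vmax[S]/(Km+[S]), each point gives Vmax = v(Km+[S])/[S].
Equating: 6.15(Km+8.56)/8.56 = 9.03(Km+18.7)/18.7.
0.7185·Km + 6.15 = 0.4829·Km + 9.03, so (0.7185 − 0.4829)·Km = 9.03 − 6.15.
Km = 2.880/0.2356 = 12.2 mM; then Vmax = 6.15(12.2+8.56)/8.56 = 14.9 mM/s.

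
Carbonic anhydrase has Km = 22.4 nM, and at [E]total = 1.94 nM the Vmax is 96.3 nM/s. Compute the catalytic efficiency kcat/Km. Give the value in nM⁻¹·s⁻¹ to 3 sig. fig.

kcat = Vmax/[E]total = 96.3/1.94 = 49.6 s⁻¹.
kcat/Km = 49.6/22.4 = 2.22 nM⁻¹·s⁻¹.

2.22 nM⁻¹·s⁻¹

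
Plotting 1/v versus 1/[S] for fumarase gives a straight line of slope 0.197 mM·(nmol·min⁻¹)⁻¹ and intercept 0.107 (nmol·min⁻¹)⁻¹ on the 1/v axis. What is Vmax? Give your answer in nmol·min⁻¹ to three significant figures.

9.35 nmol·min⁻¹

The y-intercept of a Lineweaver–Burk plot equals 1/Vmax, so Vmax = 1/0.107 = 9.35 nmol·min⁻¹.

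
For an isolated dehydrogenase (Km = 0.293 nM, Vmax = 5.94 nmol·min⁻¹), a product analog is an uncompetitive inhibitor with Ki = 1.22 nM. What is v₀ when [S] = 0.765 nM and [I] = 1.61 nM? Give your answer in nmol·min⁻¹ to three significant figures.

With α = 1 + [I]/Ki = 1 + 1.61/1.22 = 2.320, the uncompetitive rate law is v = (Vmax/α)·[S] / (Km/α + [S]).
v = (5.94/2.320)×0.765 / (0.293/2.320 + 0.765) = 1.959/0.8913 = 2.20 nmol·min⁻¹.

2.20 nmol·min⁻¹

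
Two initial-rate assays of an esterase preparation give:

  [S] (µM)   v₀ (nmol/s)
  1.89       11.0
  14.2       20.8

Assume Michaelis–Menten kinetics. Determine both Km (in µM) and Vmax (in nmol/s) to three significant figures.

In reciprocal form, 1/v = (Km/Vmax)·(1/[S]) + 1/Vmax. The two points give (1/[S], 1/v) = (0.5291, 0.09091) and (0.07042, 0.04808).
Slope = (0.09091 − 0.04808)/(0.5291 − 0.07042) = 0.09338; intercept = 0.09091 − 0.09338×0.5291 = 0.04150.
Vmax = 1/intercept = 24.1 nmol/s; Km = slope × Vmax = 0.09338 × 24.1 = 2.25 µM.

Km = 2.25 µM; Vmax = 24.1 nmol/s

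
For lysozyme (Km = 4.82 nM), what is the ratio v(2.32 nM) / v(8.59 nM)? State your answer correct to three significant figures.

The fractional saturations are [S]/(Km+[S]) = 8.59/13.41 = 0.6406 and 2.32/7.140 = 0.3249.
v₂/v₁ is just their ratio: 0.3249/0.6406 = 0.507.

0.507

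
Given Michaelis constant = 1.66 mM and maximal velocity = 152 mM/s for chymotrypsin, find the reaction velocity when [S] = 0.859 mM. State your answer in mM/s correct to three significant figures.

v = Vmax·[S]/(Km + [S]) = 152 × 0.859 / (1.66 + 0.859)
  = 130.6 / 2.519 = 51.8 mM/s.

51.8 mM/s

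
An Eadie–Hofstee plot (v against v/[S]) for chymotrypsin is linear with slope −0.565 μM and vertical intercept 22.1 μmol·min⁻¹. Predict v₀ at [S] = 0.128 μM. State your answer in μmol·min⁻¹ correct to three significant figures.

In the Eadie–Hofstee form v = Vmax − Km·(v/[S]), the slope is −Km and the intercept is Vmax, so Km = 0.565 μM and Vmax = 22.1 μmol·min⁻¹.
v = 22.1 × 0.128/(0.565 + 0.128) = 4.08 μmol·min⁻¹.

4.08 μmol·min⁻¹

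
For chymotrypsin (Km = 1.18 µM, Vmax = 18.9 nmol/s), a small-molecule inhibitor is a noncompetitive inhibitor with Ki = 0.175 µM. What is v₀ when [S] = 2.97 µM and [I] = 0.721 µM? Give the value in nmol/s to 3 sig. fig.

2.64 nmol/s

With α = 1 + [I]/Ki = 1 + 0.721/0.175 = 5.120, the noncompetitive rate law is v = (Vmax/α)·[S] / (Km + [S]).
v = (18.9/5.120)×2.97 / (1.18 + 2.97) = 10.96/4.150 = 2.64 nmol/s.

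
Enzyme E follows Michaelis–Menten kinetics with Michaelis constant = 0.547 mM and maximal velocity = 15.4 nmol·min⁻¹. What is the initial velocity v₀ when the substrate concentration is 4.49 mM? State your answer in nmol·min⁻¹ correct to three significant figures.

13.7 nmol·min⁻¹

[S]/(Km+[S]) = 4.49/5.037 = 0.8914, the fractional saturation.
v = 0.8914 × Vmax = 0.8914 × 15.4 = 13.7 nmol·min⁻¹.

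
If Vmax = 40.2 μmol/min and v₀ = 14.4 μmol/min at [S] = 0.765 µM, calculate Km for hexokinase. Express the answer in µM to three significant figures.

From v = Vmax[S]/(Km+[S]), Km = [S](Vmax − v)/v.
Km = 0.765 × (40.2 − 14.4) / 14.4 = 19.74/14.4 = 1.37 µM.

1.37 µM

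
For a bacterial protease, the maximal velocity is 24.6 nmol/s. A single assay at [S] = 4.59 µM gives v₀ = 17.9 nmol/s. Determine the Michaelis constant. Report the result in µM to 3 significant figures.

From v = Vmax[S]/(Km+[S]), Km = [S](Vmax − v)/v.
Km = 4.59 × (24.6 − 17.9) / 17.9 = 30.75/17.9 = 1.72 µM.

1.72 µM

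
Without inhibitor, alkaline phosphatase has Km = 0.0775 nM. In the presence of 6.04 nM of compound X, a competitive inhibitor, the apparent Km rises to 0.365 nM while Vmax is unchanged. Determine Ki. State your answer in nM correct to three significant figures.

1.63 nM

Competitive: Km,app = α·Km with α = 1 + [I]/Ki.
α = Km,app/Km = 0.365/0.0775 = 4.710.
Since α = 1 + [I]/Ki, [I]/Ki = 4.710 − 1 = 3.710 and Ki = 6.04/3.710 = 1.63 nM.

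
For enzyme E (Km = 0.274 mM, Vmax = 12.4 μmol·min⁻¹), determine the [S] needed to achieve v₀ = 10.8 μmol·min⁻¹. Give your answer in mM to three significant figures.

Rearranging v = Vmax[S]/(Km+[S]) gives [S] = Km·v/(Vmax − v).
[S] = 0.274 × 10.8 / (12.4 − 10.8) = 2.959/1.600 = 1.85 mM.

1.85 mM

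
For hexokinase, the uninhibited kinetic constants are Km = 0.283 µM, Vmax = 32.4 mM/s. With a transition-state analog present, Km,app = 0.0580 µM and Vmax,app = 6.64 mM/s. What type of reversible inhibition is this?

Both Km and Vmax decrease by the same factor (~4.88-fold) — characteristic of uncompetitive inhibition.

uncompetitive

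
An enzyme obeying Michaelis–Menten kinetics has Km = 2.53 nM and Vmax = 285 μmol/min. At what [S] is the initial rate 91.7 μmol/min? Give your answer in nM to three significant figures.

Rearranging v = Vmax[S]/(Km+[S]) gives [S] = Km·v/(Vmax − v).
[S] = 2.53 × 91.7 / (285 − 91.7) = 232.0/193.3 = 1.20 nM.

1.20 nM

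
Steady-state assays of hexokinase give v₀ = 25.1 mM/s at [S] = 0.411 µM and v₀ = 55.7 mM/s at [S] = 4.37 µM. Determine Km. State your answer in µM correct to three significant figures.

0.633 µM

From v = Vmax[S]/(Km+[S]), each point gives Vmax = v(Km+[S])/[S].
Equating: 25.1(Km+0.411)/0.411 = 55.7(Km+4.37)/4.37.
61.07·Km + 25.1 = 12.75·Km + 55.7, so (61.07 − 12.75)·Km = 55.7 − 25.1.
Km = 30.60/48.32 = 0.633 µM; then Vmax = 25.1(0.633+0.411)/0.411 = 63.8 mM/s.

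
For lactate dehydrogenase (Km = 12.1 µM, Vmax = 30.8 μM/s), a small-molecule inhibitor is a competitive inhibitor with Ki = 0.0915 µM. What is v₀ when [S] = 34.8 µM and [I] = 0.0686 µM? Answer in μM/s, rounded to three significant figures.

19.1 μM/s

α = 1 + [I]/Ki = 1 + 0.0686/0.0915 = 1.750.
For a competitive inhibitor, Vmax is unchanged and the apparent Km becomes α·Km: Km,app = 21.2 µM, Vmax,app = 30.8 μM/s.
v = Vmax,app·[S]/(Km,app + [S]) = 30.8 × 34.8/(21.2 + 34.8) = 19.1 μM/s.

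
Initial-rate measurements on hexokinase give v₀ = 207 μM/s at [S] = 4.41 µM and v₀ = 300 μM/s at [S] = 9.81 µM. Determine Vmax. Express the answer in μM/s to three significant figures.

474 μM/s

From v = Vmax[S]/(Km+[S]), each point gives Vmax = v(Km+[S])/[S].
Equating: 207(Km+4.41)/4.41 = 300(Km+9.81)/9.81.
46.94·Km + 207 = 30.58·Km + 300, so (46.94 − 30.58)·Km = 300 − 207.
Km = 93.00/16.36 = 5.69 µM; then Vmax = 207(5.69+4.41)/4.41 = 474 μM/s.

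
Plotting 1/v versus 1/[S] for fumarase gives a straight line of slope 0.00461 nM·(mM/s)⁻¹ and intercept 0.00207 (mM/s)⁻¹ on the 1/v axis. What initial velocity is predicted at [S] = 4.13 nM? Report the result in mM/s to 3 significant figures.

314 mM/s

The y-intercept is 1/Vmax, so Vmax = 1/0.00207 = 483 mM/s.
The slope is Km/Vmax, so Km = 0.00461 × 483 = 2.23 nM.
Then v = 483 × 4.13/(2.23 + 4.13) = 314 mM/s.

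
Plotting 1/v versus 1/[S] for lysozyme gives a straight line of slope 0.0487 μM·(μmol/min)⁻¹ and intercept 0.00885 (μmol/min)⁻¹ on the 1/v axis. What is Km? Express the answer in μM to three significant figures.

5.50 μM

y-intercept = 1/Vmax ⇒ Vmax = 113 μmol/min; slope = Km/Vmax ⇒ Km = slope × Vmax.
Km = 0.0487 × 113 = 5.50 μM.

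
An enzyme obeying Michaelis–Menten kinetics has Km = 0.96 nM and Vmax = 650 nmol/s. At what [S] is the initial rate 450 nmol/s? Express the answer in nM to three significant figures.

Rearranging v = Vmax[S]/(Km+[S]) gives [S] = Km·v/(Vmax − v).
[S] = 0.96 × 450 / (650 − 450) = 432.0/200.0 = 2.16 nM.

2.16 nM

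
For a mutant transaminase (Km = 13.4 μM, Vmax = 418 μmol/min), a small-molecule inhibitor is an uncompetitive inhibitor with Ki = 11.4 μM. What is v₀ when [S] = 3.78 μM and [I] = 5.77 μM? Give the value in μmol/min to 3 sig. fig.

82.8 μmol/min

α = 1 + [I]/Ki = 1 + 5.77/11.4 = 1.506.
For an uncompetitive inhibitor, both parameters are divided by α, giving Vmax/α and Km/α: Km,app = 8.90 μM, Vmax,app = 278 μmol/min.
v = Vmax,app·[S]/(Km,app + [S]) = 278 × 3.78/(8.90 + 3.78) = 82.8 μmol/min.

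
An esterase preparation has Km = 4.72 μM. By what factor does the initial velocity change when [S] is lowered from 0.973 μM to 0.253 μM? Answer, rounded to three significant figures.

The fractional saturations are [S]/(Km+[S]) = 0.973/5.693 = 0.1709 and 0.253/4.973 = 0.05087.
v₂/v₁ is just their ratio: 0.05087/0.1709 = 0.298.

0.298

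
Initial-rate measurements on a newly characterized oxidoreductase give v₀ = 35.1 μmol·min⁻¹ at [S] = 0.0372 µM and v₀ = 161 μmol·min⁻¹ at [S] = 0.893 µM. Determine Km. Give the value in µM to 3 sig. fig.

0.165 µM

In reciprocal form, 1/v = (Km/Vmax)·(1/[S]) + 1/Vmax. The two points give (1/[S], 1/v) = (26.88, 0.02849) and (1.120, 0.006211).
Slope = (0.02849 − 0.006211)/(26.88 − 1.120) = 0.0008648; intercept = 0.02849 − 0.0008648×26.88 = 0.005243.
Vmax = 1/intercept = 191 μmol·min⁻¹; Km = slope × Vmax = 0.0008648 × 191 = 0.165 µM.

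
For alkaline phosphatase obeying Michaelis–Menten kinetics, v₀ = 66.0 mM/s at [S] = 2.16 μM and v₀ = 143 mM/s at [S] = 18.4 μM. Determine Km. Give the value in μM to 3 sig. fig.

3.38 μM

In reciprocal form, 1/v = (Km/Vmax)·(1/[S]) + 1/Vmax. The two points give (1/[S], 1/v) = (0.4630, 0.01515) and (0.05435, 0.006993).
Slope = (0.01515 − 0.006993)/(0.4630 − 0.05435) = 0.01997; intercept = 0.01515 − 0.01997×0.4630 = 0.005908.
Vmax = 1/intercept = 169 mM/s; Km = slope × Vmax = 0.01997 × 169 = 3.38 μM.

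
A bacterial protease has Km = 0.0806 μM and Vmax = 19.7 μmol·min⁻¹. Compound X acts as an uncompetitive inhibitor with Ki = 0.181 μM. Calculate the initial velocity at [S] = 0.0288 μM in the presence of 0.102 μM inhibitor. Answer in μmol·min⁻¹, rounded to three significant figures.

4.52 μmol·min⁻¹

α = 1 + [I]/Ki = 1 + 0.102/0.181 = 1.564.
For an uncompetitive inhibitor, both parameters are divided by α, giving Vmax/α and Km/α: Km,app = 0.0515 μM, Vmax,app = 12.6 μmol·min⁻¹.
v = Vmax,app·[S]/(Km,app + [S]) = 12.6 × 0.0288/(0.0515 + 0.0288) = 4.52 μmol·min⁻¹.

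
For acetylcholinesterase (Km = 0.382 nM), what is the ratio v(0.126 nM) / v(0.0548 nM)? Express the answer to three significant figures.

Since Vmax cancels, v₂/v₁ = [S]₂(Km+[S]₁) / [S]₁(Km+[S]₂).
= 0.126×(0.382+0.0548) / (0.0548×(0.382+0.126)) = 0.05504/0.02784 = 1.98.

1.98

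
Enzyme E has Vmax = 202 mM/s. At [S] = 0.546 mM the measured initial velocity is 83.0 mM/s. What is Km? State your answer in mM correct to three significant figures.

0.783 mM

v/Vmax = 83.0/202 = 0.4109 = [S]/(Km+[S]).
So Km + [S] = [S]/0.4109 = 1.329 mM, giving Km = 1.329 − 0.546 = 0.783 mM.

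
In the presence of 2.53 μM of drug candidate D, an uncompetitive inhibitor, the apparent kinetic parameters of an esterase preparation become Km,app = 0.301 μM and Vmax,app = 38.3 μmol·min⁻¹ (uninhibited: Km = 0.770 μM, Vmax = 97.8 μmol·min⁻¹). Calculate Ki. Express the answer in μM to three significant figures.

Uncompetitive: Vmax,app = Vmax/α (and Km,app = Km/α) with α = 1 + [I]/Ki.
α = Vmax/Vmax,app = 97.8/38.3 = 2.554.
Since α = 1 + [I]/Ki, [I]/Ki = 2.554 − 1 = 1.554 and Ki = 2.53/1.554 = 1.63 μM.

1.63 μM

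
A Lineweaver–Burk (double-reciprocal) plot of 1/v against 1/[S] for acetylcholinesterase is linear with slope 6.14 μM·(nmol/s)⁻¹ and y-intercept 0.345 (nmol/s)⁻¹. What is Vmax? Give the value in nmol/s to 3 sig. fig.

The y-intercept of a Lineweaver–Burk plot equals 1/Vmax, so Vmax = 1/0.345 = 2.90 nmol/s.

2.90 nmol/s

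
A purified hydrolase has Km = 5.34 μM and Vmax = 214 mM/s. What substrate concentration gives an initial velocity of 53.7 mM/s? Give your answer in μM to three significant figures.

1.79 μM

The required fractional saturation is v/Vmax = 53.7/214 = 0.2509.
Then [S]/(Km+[S]) = 0.2509 ⇒ [S] = 5.34 × 0.2509/(1 − 0.2509) = 1.79 μM.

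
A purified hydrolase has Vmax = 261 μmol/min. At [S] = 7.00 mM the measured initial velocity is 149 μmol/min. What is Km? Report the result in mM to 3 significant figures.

5.26 mM

v/Vmax = 149/261 = 0.5709 = [S]/(Km+[S]).
So Km + [S] = [S]/0.5709 = 12.26 mM, giving Km = 12.26 − 7.00 = 5.26 mM.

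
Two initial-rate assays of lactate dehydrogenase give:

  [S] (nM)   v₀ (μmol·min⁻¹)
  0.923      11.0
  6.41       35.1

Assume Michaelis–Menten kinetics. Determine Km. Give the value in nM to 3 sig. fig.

3.74 nM

In reciprocal form, 1/v = (Km/Vmax)·(1/[S]) + 1/Vmax. The two points give (1/[S], 1/v) = (1.083, 0.09091) and (0.1560, 0.02849).
Slope = (0.09091 − 0.02849)/(1.083 − 0.1560) = 0.06730; intercept = 0.09091 − 0.06730×1.083 = 0.01799.
Vmax = 1/intercept = 55.6 μmol·min⁻¹; Km = slope × Vmax = 0.06730 × 55.6 = 3.74 nM.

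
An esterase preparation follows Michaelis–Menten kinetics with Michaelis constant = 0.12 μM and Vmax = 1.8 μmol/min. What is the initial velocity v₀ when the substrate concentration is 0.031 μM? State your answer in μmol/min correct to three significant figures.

0.370 μmol/min

[S]/(Km+[S]) = 0.031/0.1510 = 0.2053, the fractional saturation.
v = 0.2053 × Vmax = 0.2053 × 1.8 = 0.370 μmol/min.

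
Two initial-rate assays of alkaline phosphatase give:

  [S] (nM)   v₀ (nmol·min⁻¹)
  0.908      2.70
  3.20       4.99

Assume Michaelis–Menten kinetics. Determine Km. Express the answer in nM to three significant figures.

1.62 nM

From v = Vmax[S]/(Km+[S]), each point gives Vmax = v(Km+[S])/[S].
Equating: 2.70(Km+0.908)/0.908 = 4.99(Km+3.20)/3.20.
2.974·Km + 2.70 = 1.559·Km + 4.99, so (2.974 − 1.559)·Km = 4.99 − 2.70.
Km = 2.290/1.414 = 1.62 nM; then Vmax = 2.70(1.62+0.908)/0.908 = 7.52 nmol·min⁻¹.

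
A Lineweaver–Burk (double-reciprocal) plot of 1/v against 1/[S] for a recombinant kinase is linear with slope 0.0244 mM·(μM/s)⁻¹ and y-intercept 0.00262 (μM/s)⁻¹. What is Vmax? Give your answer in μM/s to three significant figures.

The y-intercept of a Lineweaver–Burk plot equals 1/Vmax, so Vmax = 1/0.00262 = 382 μM/s.

382 μM/s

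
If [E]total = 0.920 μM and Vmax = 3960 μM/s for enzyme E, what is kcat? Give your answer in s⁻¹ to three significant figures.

4300 s⁻¹

kcat = Vmax/[E]total = 3960 μM/s / 0.920 μM = 4300 s⁻¹.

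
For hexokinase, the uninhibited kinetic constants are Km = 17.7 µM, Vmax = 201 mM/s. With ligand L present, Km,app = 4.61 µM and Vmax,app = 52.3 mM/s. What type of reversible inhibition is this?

uncompetitive

Both Km and Vmax decrease by the same factor (~3.84-fold) — characteristic of uncompetitive inhibition.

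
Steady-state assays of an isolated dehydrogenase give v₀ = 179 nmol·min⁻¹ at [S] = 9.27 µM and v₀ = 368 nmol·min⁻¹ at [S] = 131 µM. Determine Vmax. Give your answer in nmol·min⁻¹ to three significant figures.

400 nmol·min⁻¹

From v = Vmax[S]/(Km+[S]), each point gives Vmax = v(Km+[S])/[S].
Equating: 179(Km+9.27)/9.27 = 368(Km+131)/131.
19.31·Km + 179 = 2.809·Km + 368, so (19.31 − 2.809)·Km = 368 − 179.
Km = 189.0/16.50 = 11.5 µM; then Vmax = 179(11.5+9.27)/9.27 = 400 nmol·min⁻¹.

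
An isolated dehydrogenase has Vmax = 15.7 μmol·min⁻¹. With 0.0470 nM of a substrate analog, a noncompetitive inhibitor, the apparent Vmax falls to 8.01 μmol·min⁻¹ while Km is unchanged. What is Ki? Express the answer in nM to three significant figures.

0.0490 nM

Noncompetitive: Vmax,app = Vmax/α with α = 1 + [I]/Ki.
α = Vmax/Vmax,app = 15.7/8.01 = 1.960.
Since α = 1 + [I]/Ki, [I]/Ki = 1.960 − 1 = 0.9600 and Ki = 0.0470/0.9600 = 0.0490 nM.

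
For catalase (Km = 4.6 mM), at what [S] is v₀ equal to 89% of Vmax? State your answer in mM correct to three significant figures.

37.2 mM

v/Vmax = [S]/(Km+[S]) = 0.89, so [S] = Km·0.89/(1 − 0.89) = 4.6 × 8.091.
[S] = 37.2 mM.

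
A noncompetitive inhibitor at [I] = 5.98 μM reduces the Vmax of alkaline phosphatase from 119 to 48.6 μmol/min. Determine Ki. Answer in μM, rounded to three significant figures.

4.13 μM

Noncompetitive: Vmax,app = Vmax/α with α = 1 + [I]/Ki.
α = Vmax/Vmax,app = 119/48.6 = 2.449.
Since α = 1 + [I]/Ki, [I]/Ki = 2.449 − 1 = 1.449 and Ki = 5.98/1.449 = 4.13 μM.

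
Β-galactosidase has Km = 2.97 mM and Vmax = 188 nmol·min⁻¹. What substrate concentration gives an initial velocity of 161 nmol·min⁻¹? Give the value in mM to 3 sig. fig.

17.7 mM

The required fractional saturation is v/Vmax = 161/188 = 0.8564.
Then [S]/(Km+[S]) = 0.8564 ⇒ [S] = 2.97 × 0.8564/(1 − 0.8564) = 17.7 mM.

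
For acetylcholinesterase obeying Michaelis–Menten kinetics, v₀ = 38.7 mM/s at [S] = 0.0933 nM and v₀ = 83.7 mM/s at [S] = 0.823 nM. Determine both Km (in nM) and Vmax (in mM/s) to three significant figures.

In reciprocal form, 1/v = (Km/Vmax)·(1/[S]) + 1/Vmax. The two points give (1/[S], 1/v) = (10.72, 0.02584) and (1.215, 0.01195).
Slope = (0.02584 − 0.01195)/(10.72 − 1.215) = 0.001462; intercept = 0.02584 − 0.001462×10.72 = 0.01017.
Vmax = 1/intercept = 98.3 mM/s; Km = slope × Vmax = 0.001462 × 98.3 = 0.144 nM.

Km = 0.144 nM; Vmax = 98.3 mM/s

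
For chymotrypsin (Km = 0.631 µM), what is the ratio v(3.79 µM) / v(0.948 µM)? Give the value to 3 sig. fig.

1.43

Since Vmax cancels, v₂/v₁ = [S]₂(Km+[S]₁) / [S]₁(Km+[S]₂).
= 3.79×(0.631+0.948) / (0.948×(0.631+3.79)) = 5.984/4.191 = 1.43.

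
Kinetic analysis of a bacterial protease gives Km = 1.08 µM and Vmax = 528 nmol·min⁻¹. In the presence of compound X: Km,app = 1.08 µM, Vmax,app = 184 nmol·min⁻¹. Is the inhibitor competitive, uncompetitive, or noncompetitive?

noncompetitive

Vmax decreases (528 → 184 nmol·min⁻¹) while Km is unchanged — pure noncompetitive inhibition.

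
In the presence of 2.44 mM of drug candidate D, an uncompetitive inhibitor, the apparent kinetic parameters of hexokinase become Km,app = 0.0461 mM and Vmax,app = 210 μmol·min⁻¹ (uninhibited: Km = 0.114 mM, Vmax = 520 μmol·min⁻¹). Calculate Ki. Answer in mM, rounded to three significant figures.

Uncompetitive: Vmax,app = Vmax/α (and Km,app = Km/α) with α = 1 + [I]/Ki.
α = Vmax/Vmax,app = 520/210 = 2.476.
Since α = 1 + [I]/Ki, [I]/Ki = 2.476 − 1 = 1.476 and Ki = 2.44/1.476 = 1.65 mM.

1.65 mM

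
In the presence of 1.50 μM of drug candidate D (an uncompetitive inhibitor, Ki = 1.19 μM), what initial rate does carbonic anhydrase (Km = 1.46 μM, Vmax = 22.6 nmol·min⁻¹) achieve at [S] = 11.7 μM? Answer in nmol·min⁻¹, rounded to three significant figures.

9.47 nmol·min⁻¹

With α = 1 + [I]/Ki = 1 + 1.50/1.19 = 2.261, the uncompetitive rate law is v = (Vmax/α)·[S] / (Km/α + [S]).
v = (22.6/2.261)×11.7 / (1.46/2.261 + 11.7) = 117.0/12.35 = 9.47 nmol·min⁻¹.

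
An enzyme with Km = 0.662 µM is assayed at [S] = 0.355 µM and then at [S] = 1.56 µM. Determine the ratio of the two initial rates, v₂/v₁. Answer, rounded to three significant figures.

Since Vmax cancels, v₂/v₁ = [S]₂(Km+[S]₁) / [S]₁(Km+[S]₂).
= 1.56×(0.662+0.355) / (0.355×(0.662+1.56)) = 1.587/0.7888 = 2.01.

2.01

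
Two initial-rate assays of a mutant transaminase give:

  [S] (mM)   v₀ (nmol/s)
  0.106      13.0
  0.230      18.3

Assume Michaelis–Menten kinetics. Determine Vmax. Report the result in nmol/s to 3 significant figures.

In reciprocal form, 1/v = (Km/Vmax)·(1/[S]) + 1/Vmax. The two points give (1/[S], 1/v) = (9.434, 0.07692) and (4.348, 0.05464).
Slope = (0.07692 − 0.05464)/(9.434 − 4.348) = 0.004380; intercept = 0.07692 − 0.004380×9.434 = 0.03560.
Vmax = 1/intercept = 28.1 nmol/s; Km = slope × Vmax = 0.004380 × 28.1 = 0.123 mM.

28.1 nmol/s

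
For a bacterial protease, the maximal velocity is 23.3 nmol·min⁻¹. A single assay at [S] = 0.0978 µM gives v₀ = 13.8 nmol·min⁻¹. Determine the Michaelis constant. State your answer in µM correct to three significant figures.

v/Vmax = 13.8/23.3 = 0.5923 = [S]/(Km+[S]).
So Km + [S] = [S]/0.5923 = 0.1651 µM, giving Km = 0.1651 − 0.0978 = 0.0673 µM.

0.0673 µM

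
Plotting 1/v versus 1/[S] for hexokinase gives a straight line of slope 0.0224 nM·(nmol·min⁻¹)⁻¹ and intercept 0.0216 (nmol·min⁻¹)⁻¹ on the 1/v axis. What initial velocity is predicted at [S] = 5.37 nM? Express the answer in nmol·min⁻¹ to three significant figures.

The y-intercept is 1/Vmax, so Vmax = 1/0.0216 = 46.3 nmol·min⁻¹.
The slope is Km/Vmax, so Km = 0.0224 × 46.3 = 1.04 nM.
Then v = 46.3 × 5.37/(1.04 + 5.37) = 38.8 nmol·min⁻¹.

38.8 nmol·min⁻¹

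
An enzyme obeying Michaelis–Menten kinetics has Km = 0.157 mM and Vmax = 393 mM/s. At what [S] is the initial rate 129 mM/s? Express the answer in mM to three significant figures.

0.0767 mM

Rearranging v = Vmax[S]/(Km+[S]) gives [S] = Km·v/(Vmax − v).
[S] = 0.157 × 129 / (393 − 129) = 20.25/264.0 = 0.0767 mM.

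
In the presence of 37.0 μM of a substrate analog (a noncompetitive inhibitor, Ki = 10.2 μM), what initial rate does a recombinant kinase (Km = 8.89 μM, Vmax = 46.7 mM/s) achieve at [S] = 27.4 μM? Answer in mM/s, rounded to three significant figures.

7.62 mM/s

α = 1 + [I]/Ki = 1 + 37.0/10.2 = 4.627.
For a noncompetitive inhibitor, Vmax is reduced to Vmax/α while Km is unchanged: Km,app = 8.89 μM, Vmax,app = 10.1 mM/s.
v = Vmax,app·[S]/(Km,app + [S]) = 10.1 × 27.4/(8.89 + 27.4) = 7.62 mM/s.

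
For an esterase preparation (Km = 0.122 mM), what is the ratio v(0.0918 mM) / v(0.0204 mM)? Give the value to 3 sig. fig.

Since Vmax cancels, v₂/v₁ = [S]₂(Km+[S]₁) / [S]₁(Km+[S]₂).
= 0.0918×(0.122+0.0204) / (0.0204×(0.122+0.0918)) = 0.01307/0.004362 = 3.00.

3.00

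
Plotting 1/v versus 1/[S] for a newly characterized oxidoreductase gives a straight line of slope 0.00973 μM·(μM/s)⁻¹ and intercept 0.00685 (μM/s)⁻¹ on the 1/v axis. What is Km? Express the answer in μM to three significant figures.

1.42 μM

y-intercept = 1/Vmax ⇒ Vmax = 146 μM/s; slope = Km/Vmax ⇒ Km = slope × Vmax.
Km = 0.00973 × 146 = 1.42 μM.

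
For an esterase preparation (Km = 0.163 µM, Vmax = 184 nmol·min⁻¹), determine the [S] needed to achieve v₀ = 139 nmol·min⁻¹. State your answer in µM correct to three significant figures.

Rearranging v = Vmax[S]/(Km+[S]) gives [S] = Km·v/(Vmax − v).
[S] = 0.163 × 139 / (184 − 139) = 22.66/45.00 = 0.503 µM.

0.503 µM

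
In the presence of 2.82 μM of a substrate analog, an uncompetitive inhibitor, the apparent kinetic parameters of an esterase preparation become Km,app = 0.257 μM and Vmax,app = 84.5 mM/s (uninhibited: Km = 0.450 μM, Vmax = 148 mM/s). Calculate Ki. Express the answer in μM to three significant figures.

Uncompetitive: Vmax,app = Vmax/α (and Km,app = Km/α) with α = 1 + [I]/Ki.
α = Vmax/Vmax,app = 148/84.5 = 1.751.
Since α = 1 + [I]/Ki, [I]/Ki = 1.751 − 1 = 0.7515 and Ki = 2.82/0.7515 = 3.75 μM.

3.75 μM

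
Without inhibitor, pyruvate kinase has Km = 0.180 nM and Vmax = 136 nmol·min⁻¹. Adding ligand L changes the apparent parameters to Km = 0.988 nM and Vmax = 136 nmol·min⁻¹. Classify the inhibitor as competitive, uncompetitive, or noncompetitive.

Km increases (0.180 → 0.988 nM) while Vmax is unchanged — the hallmark of competitive inhibition.

competitive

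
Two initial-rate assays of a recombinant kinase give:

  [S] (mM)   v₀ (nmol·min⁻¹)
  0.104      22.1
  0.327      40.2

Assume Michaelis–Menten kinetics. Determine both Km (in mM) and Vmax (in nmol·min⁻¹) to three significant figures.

From v = Vmax[S]/(Km+[S]), each point gives Vmax = v(Km+[S])/[S].
Equating: 22.1(Km+0.104)/0.104 = 40.2(Km+0.327)/0.327.
212.5·Km + 22.1 = 122.9·Km + 40.2, so (212.5 − 122.9)·Km = 40.2 − 22.1.
Km = 18.10/89.56 = 0.202 mM; then Vmax = 22.1(0.202+0.104)/0.104 = 65.0 nmol·min⁻¹.

Km = 0.202 mM; Vmax = 65.0 nmol·min⁻¹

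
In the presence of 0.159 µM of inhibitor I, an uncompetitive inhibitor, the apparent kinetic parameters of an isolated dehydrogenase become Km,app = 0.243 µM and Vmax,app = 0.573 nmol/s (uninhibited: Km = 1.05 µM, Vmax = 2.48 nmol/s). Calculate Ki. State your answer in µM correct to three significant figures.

0.0478 µM

Uncompetitive: Vmax,app = Vmax/α (and Km,app = Km/α) with α = 1 + [I]/Ki.
α = Vmax/Vmax,app = 2.48/0.573 = 4.328.
Since α = 1 + [I]/Ki, [I]/Ki = 4.328 − 1 = 3.328 and Ki = 0.159/3.328 = 0.0478 µM.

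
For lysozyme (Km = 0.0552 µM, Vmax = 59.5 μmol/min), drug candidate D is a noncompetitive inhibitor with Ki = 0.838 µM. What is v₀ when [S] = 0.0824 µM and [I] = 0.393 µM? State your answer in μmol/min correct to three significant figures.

With α = 1 + [I]/Ki = 1 + 0.393/0.838 = 1.469, the noncompetitive rate law is v = (Vmax/α)·[S] / (Km + [S]).
v = (59.5/1.469)×0.0824 / (0.0552 + 0.0824) = 3.338/0.1376 = 24.3 μmol/min.

24.3 μmol/min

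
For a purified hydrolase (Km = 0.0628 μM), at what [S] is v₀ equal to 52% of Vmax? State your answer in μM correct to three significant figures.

0.0680 μM

v/Vmax = [S]/(Km+[S]) = 0.52, so [S] = Km·0.52/(1 − 0.52) = 0.0628 × 1.083.
[S] = 0.0680 μM.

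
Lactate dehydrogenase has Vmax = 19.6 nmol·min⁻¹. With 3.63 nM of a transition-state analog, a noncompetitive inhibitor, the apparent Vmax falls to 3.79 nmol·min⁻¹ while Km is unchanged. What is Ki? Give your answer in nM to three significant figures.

0.870 nM

Noncompetitive: Vmax,app = Vmax/α with α = 1 + [I]/Ki.
α = Vmax/Vmax,app = 19.6/3.79 = 5.172.
Since α = 1 + [I]/Ki, [I]/Ki = 5.172 − 1 = 4.172 and Ki = 3.63/4.172 = 0.870 nM.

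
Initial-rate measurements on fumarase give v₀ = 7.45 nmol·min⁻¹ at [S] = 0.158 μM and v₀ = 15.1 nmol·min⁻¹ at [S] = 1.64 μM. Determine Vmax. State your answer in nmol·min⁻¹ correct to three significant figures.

In reciprocal form, 1/v = (Km/Vmax)·(1/[S]) + 1/Vmax. The two points give (1/[S], 1/v) = (6.329, 0.1342) and (0.6098, 0.06623).
Slope = (0.1342 − 0.06623)/(6.329 − 0.6098) = 0.01189; intercept = 0.1342 − 0.01189×6.329 = 0.05898.
Vmax = 1/intercept = 17.0 nmol·min⁻¹; Km = slope × Vmax = 0.01189 × 17.0 = 0.202 μM.

17.0 nmol·min⁻¹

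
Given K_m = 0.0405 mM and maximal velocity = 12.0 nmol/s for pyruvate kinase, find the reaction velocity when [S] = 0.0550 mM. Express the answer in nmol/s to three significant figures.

[S]/(Km+[S]) = 0.0550/0.09550 = 0.5759, the fractional saturation.
v = 0.5759 × Vmax = 0.5759 × 12.0 = 6.91 nmol/s.

6.91 nmol/s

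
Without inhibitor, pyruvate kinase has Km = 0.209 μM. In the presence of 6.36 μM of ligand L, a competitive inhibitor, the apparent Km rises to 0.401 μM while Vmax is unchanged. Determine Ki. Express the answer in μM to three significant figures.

Competitive: Km,app = α·Km with α = 1 + [I]/Ki.
α = Km,app/Km = 0.401/0.209 = 1.919.
Ki = [I]/(α − 1) = 6.36/0.9187 = 6.92 μM.

6.92 μM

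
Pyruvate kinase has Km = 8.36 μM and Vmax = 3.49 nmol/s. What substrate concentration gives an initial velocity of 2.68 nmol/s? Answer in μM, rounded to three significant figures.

Rearranging v = Vmax[S]/(Km+[S]) gives [S] = Km·v/(Vmax − v).
[S] = 8.36 × 2.68 / (3.49 − 2.68) = 22.40/0.8100 = 27.7 μM.

27.7 μM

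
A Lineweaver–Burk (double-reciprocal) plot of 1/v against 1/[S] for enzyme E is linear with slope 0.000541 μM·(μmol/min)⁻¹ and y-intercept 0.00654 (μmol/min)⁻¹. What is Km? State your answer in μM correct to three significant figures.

y-intercept = 1/Vmax ⇒ Vmax = 153 μmol/min; slope = Km/Vmax ⇒ Km = slope × Vmax.
Km = 0.000541 × 153 = 0.0827 μM.

0.0827 μM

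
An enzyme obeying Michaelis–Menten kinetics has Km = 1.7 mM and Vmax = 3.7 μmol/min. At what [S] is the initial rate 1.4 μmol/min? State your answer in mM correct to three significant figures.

Rearranging v = Vmax[S]/(Km+[S]) gives [S] = Km·v/(Vmax − v).
[S] = 1.7 × 1.4 / (3.7 − 1.4) = 2.380/2.300 = 1.03 mM.

1.03 mM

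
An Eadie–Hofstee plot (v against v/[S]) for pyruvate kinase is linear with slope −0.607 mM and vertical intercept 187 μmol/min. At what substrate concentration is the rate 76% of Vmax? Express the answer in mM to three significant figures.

The Eadie–Hofstee slope gives Km = 0.607 mM (slope = −Km).
v/Vmax = [S]/(Km+[S]) = 0.76 ⇒ [S] = Km·0.76/(1−0.76) = 0.607 × 3.167 = 1.92 mM.

1.92 mM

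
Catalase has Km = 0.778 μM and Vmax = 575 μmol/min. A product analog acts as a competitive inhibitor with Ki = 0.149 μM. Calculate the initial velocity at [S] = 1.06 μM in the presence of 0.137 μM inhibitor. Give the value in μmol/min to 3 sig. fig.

239 μmol/min

α = 1 + [I]/Ki = 1 + 0.137/0.149 = 1.919.
For a competitive inhibitor, Vmax is unchanged and the apparent Km becomes α·Km: Km,app = 1.49 μM, Vmax,app = 575 μmol/min.
v = Vmax,app·[S]/(Km,app + [S]) = 575 × 1.06/(1.49 + 1.06) = 239 μmol/min.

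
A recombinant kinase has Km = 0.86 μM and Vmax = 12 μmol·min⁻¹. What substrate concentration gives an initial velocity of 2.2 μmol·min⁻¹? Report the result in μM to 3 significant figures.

The required fractional saturation is v/Vmax = 2.2/12 = 0.1833.
Then [S]/(Km+[S]) = 0.1833 ⇒ [S] = 0.86 × 0.1833/(1 − 0.1833) = 0.193 μM.

0.193 μM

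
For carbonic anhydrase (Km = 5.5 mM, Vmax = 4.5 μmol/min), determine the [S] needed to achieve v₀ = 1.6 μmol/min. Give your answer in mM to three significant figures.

3.03 mM

Rearranging v = Vmax[S]/(Km+[S]) gives [S] = Km·v/(Vmax − v).
[S] = 5.5 × 1.6 / (4.5 − 1.6) = 8.800/2.900 = 3.03 mM.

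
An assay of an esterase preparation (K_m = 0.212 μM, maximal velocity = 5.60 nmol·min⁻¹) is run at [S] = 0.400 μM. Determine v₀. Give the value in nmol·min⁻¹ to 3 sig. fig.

v = Vmax·[S]/(Km + [S]) = 5.60 × 0.400 / (0.212 + 0.400)
  = 2.240 / 0.6120 = 3.66 nmol·min⁻¹.

3.66 nmol·min⁻¹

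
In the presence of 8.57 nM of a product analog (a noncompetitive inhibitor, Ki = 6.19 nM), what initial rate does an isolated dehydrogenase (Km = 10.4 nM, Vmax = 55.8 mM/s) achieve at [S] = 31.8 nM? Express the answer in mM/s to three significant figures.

17.6 mM/s

With α = 1 + [I]/Ki = 1 + 8.57/6.19 = 2.384, the noncompetitive rate law is v = (Vmax/α)·[S] / (Km + [S]).
v = (55.8/2.384)×31.8 / (10.4 + 31.8) = 744.2/42.20 = 17.6 mM/s.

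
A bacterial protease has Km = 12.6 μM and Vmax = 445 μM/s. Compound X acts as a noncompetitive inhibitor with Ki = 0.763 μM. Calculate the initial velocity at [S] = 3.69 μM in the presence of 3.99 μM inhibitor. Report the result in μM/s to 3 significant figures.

16.2 μM/s

With α = 1 + [I]/Ki = 1 + 3.99/0.763 = 6.229, the noncompetitive rate law is v = (Vmax/α)·[S] / (Km + [S]).
v = (445/6.229)×3.69 / (12.6 + 3.69) = 263.6/16.29 = 16.2 μM/s.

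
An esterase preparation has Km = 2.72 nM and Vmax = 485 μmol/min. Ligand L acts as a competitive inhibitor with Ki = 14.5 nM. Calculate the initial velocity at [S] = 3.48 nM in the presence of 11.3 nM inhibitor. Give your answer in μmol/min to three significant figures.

203 μmol/min

With α = 1 + [I]/Ki = 1 + 11.3/14.5 = 1.779, the competitive rate law is v = Vmax[S] / (αKm + [S]).
v = 485×3.48 / (1.779×2.72 + 3.48) = 1688/8.320 = 203 μmol/min.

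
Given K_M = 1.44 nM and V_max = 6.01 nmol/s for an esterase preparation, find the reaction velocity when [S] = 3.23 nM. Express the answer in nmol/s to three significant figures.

v = Vmax·[S]/(Km + [S]) = 6.01 × 3.23 / (1.44 + 3.23)
  = 19.41 / 4.670 = 4.16 nmol/s.

4.16 nmol/s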